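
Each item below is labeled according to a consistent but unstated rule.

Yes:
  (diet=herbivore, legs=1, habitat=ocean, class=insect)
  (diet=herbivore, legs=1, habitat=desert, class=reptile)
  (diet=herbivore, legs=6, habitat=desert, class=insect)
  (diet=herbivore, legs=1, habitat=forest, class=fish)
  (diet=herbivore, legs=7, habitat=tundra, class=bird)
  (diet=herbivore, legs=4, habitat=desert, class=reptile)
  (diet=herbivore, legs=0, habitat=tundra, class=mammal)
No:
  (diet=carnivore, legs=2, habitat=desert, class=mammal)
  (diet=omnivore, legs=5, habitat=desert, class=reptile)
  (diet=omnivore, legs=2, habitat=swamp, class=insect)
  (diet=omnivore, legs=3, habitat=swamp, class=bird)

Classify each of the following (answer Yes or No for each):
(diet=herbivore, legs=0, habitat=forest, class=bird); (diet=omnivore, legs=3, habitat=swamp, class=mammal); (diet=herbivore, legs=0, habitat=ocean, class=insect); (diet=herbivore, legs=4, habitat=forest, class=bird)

Yes, No, Yes, Yes

Comparing the two groups points to one rule — diet is herbivore.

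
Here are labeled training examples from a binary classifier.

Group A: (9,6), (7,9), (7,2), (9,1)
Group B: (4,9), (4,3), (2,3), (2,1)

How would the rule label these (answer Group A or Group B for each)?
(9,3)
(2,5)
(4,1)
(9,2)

Group A, Group B, Group B, Group A

All 'Group A' examples share one property — first is odd — and every 'Group B' example lacks it.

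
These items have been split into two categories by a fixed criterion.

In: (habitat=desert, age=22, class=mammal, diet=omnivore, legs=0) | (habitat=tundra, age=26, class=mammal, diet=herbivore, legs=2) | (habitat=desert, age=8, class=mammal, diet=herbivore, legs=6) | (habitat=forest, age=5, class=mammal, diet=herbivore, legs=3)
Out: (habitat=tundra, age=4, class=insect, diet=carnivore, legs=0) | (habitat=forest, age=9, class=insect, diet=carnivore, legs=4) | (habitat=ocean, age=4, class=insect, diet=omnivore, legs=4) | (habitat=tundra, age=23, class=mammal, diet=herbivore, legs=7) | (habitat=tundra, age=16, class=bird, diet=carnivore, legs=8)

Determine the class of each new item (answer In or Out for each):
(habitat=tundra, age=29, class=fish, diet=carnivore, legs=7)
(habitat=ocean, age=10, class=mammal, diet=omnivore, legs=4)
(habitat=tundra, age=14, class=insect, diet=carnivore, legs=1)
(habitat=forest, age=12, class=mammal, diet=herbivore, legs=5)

Rule: class is mammal AND legs ≤ 6. This holds for each 'In' example and fails for each 'Out' one.
(habitat=tundra, age=29, class=fish, diet=carnivore, legs=7): class is fish, legs = 7, does not satisfy this → Out. (habitat=ocean, age=10, class=mammal, diet=omnivore, legs=4): class is mammal, legs = 4, matches → In. (habitat=tundra, age=14, class=insect, diet=carnivore, legs=1): class is insect, legs = 1, does not satisfy this → Out. (habitat=forest, age=12, class=mammal, diet=herbivore, legs=5): class is mammal, legs = 5, matches → In.

Out, In, Out, In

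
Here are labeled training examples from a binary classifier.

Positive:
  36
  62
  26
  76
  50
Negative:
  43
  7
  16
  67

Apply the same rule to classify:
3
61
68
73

The common property of the 'Positive' items is: even AND at least 26. No 'Negative' item has it.
Negative: 3, since 3 is odd, 3 < 26.
Negative: 61, since 61 is odd, 61 ≥ 26.
Positive: 68, since 68 is even, 68 ≥ 26.
Negative: 73, since 73 is odd, 73 ≥ 26.

Negative, Negative, Positive, Negative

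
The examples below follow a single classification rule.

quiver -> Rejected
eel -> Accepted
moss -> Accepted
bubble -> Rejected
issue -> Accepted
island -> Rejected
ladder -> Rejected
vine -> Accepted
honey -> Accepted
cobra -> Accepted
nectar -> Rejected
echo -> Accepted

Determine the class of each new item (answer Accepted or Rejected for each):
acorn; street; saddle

Accepted, Rejected, Rejected

The rule appears to be: length ≤ 5.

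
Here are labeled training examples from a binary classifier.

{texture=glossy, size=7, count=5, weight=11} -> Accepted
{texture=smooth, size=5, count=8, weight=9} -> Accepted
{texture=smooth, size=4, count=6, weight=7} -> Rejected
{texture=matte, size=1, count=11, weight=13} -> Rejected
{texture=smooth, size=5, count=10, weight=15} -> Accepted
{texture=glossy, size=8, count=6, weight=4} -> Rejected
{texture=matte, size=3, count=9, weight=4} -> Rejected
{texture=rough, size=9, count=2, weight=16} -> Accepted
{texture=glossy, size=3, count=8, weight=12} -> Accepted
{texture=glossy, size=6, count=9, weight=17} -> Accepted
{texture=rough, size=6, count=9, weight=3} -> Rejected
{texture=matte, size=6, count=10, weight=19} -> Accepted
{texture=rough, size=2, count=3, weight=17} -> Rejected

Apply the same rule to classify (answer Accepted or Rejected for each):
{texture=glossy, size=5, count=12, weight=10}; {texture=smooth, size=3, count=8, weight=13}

The rule appears to be: size ≥ 3 AND weight ≥ 9.

Accepted, Accepted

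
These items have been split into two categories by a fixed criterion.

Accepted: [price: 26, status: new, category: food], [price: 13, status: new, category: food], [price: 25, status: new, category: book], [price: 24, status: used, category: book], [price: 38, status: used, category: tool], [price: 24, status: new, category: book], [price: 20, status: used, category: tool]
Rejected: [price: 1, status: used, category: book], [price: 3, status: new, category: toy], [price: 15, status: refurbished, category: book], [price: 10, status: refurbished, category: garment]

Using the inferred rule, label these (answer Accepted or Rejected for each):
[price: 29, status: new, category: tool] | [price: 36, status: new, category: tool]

Accepted, Accepted

One predicate separates the groups cleanly: category is food OR price ≥ 20.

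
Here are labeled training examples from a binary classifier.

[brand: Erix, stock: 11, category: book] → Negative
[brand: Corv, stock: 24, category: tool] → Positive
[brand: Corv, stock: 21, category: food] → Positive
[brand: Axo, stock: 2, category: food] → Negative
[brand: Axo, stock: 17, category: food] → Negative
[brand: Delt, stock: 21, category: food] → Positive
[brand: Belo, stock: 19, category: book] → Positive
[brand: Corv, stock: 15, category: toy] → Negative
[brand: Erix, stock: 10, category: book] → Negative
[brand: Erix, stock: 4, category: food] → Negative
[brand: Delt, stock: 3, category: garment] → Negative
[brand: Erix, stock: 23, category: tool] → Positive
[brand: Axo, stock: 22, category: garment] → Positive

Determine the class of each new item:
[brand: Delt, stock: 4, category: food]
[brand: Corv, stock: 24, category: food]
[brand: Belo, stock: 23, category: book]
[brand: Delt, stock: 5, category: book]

Negative, Positive, Positive, Negative

One predicate separates the groups cleanly: stock ≥ 19.
[brand: Delt, stock: 4, category: food]: stock = 4, does not fit → Negative. [brand: Corv, stock: 24, category: food]: stock = 24, checks out → Positive. [brand: Belo, stock: 23, category: book]: stock = 23, checks out → Positive. [brand: Delt, stock: 5, category: book]: stock = 5, does not fit → Negative.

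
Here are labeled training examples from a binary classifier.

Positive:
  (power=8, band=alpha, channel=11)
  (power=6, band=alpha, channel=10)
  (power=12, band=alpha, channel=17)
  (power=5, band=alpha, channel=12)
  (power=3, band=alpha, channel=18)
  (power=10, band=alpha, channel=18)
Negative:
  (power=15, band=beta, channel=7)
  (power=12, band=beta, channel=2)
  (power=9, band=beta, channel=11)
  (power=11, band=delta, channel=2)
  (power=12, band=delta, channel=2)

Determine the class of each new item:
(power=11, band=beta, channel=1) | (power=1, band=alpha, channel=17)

Negative, Positive

All 'Positive' examples share one property — band is alpha — and every 'Negative' example lacks it.
(power=11, band=beta, channel=1): Negative (band is beta). (power=1, band=alpha, channel=17): Positive (band is alpha).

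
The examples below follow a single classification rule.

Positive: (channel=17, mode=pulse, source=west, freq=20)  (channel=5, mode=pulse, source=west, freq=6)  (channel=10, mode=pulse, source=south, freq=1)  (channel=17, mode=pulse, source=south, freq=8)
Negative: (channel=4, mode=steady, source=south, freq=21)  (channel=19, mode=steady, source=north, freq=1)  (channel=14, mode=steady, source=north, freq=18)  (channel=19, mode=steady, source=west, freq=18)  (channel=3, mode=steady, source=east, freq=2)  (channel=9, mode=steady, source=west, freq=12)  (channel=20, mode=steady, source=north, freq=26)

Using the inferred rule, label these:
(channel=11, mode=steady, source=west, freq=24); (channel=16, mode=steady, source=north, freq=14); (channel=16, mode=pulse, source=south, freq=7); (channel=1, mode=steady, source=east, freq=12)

Negative, Negative, Positive, Negative

All 'Positive' examples share one property — mode is pulse — and every 'Negative' example lacks it.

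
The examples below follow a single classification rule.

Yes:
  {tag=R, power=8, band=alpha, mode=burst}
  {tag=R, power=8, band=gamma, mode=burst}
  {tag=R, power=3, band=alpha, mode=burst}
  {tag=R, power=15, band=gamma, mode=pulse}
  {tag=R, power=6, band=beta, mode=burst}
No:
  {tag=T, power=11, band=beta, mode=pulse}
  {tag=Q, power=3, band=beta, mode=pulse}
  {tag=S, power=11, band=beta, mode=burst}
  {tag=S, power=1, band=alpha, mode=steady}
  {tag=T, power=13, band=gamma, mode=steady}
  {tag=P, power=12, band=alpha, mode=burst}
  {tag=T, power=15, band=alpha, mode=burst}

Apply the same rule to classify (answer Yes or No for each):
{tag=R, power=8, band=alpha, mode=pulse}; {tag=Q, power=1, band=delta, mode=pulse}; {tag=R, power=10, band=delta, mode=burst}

Yes, No, Yes

The distinguishing property — tag is R — holds for all the 'Yes' cases and none of the 'No' cases.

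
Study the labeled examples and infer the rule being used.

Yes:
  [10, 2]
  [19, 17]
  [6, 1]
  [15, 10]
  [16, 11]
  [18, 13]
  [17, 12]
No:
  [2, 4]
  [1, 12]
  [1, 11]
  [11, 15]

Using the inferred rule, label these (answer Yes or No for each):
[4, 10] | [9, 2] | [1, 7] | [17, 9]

No, Yes, No, Yes

The rule appears to be: first > second.
No: [4, 10], since 4 < 10. Yes: [9, 2], since 9 > 2. No: [1, 7], since 1 < 7. Yes: [17, 9], since 17 > 9.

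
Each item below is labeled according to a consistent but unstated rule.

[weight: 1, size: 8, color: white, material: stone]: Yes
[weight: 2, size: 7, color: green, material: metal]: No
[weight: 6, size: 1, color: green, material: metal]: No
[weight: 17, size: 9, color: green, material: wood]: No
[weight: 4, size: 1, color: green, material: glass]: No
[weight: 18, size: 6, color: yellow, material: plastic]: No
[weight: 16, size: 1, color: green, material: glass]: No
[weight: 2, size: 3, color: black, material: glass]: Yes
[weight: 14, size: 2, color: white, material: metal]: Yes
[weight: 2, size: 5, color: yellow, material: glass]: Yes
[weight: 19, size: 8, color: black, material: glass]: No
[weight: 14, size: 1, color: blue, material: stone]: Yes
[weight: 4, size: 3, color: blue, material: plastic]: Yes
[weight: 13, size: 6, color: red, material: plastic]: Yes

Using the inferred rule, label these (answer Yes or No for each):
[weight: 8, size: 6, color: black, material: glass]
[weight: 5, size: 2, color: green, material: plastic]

'Yes' ⟺ color is not green AND weight ≤ 14.
[weight: 8, size: 6, color: black, material: glass] — color is black, weight = 8, hence Yes.
[weight: 5, size: 2, color: green, material: plastic] — color is green, weight = 5, hence No.

Yes, No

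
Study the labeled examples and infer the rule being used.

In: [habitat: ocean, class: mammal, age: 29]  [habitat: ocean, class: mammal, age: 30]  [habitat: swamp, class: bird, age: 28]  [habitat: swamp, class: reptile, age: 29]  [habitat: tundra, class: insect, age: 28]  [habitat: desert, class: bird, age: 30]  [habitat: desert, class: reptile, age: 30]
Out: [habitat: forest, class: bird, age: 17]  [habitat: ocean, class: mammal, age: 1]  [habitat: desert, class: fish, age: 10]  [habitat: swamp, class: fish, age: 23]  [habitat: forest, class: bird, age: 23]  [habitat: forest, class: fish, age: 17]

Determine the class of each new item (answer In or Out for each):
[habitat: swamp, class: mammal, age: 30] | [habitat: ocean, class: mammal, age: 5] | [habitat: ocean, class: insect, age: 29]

The rule appears to be: age ≥ 28.
[habitat: swamp, class: mammal, age: 30] — age = 30, hence In. [habitat: ocean, class: mammal, age: 5] — age = 5, hence Out. [habitat: ocean, class: insect, age: 29] — age = 29, hence In.

In, Out, In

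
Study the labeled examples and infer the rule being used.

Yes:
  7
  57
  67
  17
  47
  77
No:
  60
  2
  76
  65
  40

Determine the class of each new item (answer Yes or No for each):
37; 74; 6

Yes, No, No

Every 'Yes' example satisfies: ends in digit 7. None of the 'No' examples do.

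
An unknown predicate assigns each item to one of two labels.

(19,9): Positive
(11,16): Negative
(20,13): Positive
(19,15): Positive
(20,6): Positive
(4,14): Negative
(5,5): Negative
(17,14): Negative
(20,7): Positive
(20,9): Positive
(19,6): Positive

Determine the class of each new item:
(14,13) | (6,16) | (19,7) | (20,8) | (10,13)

Negative, Negative, Positive, Positive, Negative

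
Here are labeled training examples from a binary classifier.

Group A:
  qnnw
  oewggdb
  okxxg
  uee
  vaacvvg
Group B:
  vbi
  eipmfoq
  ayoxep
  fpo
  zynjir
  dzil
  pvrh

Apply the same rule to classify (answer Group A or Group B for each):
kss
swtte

Group A, Group A

'Group A' ⟺ has a double letter.
kss — 'ss' doubled, hence Group A. swtte — 'tt' doubled, hence Group A.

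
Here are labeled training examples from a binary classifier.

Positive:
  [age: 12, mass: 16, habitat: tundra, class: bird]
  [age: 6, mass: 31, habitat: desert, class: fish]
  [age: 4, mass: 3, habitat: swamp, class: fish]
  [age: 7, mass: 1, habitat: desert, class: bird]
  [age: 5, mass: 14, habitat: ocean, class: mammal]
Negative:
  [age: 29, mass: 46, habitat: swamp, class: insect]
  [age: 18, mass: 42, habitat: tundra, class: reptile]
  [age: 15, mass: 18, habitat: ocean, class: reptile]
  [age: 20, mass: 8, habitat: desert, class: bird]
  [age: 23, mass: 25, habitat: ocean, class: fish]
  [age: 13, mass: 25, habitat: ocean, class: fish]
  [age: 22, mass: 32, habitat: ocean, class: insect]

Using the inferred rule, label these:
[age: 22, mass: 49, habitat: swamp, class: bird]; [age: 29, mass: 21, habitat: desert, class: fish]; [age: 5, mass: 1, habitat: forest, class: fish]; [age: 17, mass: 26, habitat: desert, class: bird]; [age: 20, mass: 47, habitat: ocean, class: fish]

Negative, Negative, Positive, Negative, Negative

The distinguishing property — age ≤ 12 — holds for all the 'Positive' cases and none of the 'Negative' cases.
[age: 22, mass: 49, habitat: swamp, class: bird]: Negative (age = 22).
[age: 29, mass: 21, habitat: desert, class: fish]: Negative (age = 29).
[age: 5, mass: 1, habitat: forest, class: fish]: Positive (age = 5).
[age: 17, mass: 26, habitat: desert, class: bird]: Negative (age = 17).
[age: 20, mass: 47, habitat: ocean, class: fish]: Negative (age = 20).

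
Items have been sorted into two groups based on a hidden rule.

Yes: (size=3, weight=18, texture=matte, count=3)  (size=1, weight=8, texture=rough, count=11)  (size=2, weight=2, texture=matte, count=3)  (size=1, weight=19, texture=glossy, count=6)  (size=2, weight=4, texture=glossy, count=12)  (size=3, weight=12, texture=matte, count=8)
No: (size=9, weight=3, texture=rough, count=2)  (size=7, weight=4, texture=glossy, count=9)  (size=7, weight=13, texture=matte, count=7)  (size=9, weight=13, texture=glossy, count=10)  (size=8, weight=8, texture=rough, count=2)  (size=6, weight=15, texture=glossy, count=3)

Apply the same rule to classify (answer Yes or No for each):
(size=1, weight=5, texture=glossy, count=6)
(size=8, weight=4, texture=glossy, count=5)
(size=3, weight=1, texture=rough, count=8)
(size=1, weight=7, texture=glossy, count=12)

The rule appears to be: size ≤ 3.
(size=1, weight=5, texture=glossy, count=6) — size = 1, hence Yes. (size=8, weight=4, texture=glossy, count=5) — size = 8, hence No. (size=3, weight=1, texture=rough, count=8) — size = 3, hence Yes. (size=1, weight=7, texture=glossy, count=12) — size = 1, hence Yes.

Yes, No, Yes, Yes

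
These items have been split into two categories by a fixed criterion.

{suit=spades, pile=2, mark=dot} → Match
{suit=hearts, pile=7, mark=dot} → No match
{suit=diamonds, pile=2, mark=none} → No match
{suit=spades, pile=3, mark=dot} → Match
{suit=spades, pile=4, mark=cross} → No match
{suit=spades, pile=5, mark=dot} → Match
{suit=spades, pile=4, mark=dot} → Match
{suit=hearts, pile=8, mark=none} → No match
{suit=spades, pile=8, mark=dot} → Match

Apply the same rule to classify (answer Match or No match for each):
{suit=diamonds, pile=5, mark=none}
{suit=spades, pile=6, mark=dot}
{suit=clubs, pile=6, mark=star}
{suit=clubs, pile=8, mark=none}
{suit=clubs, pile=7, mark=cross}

Rule: suit is spades AND mark is dot. This holds for each 'Match' example and fails for each 'No match' one.
{suit=diamonds, pile=5, mark=none}: suit is diamonds, mark is none — does not satisfy this, so No match.
{suit=spades, pile=6, mark=dot}: suit is spades, mark is dot — matches, so Match.
{suit=clubs, pile=6, mark=star}: suit is clubs, mark is star — does not satisfy this, so No match.
{suit=clubs, pile=8, mark=none}: suit is clubs, mark is none — does not satisfy this, so No match.
{suit=clubs, pile=7, mark=cross}: suit is clubs, mark is cross — does not satisfy this, so No match.

No match, Match, No match, No match, No match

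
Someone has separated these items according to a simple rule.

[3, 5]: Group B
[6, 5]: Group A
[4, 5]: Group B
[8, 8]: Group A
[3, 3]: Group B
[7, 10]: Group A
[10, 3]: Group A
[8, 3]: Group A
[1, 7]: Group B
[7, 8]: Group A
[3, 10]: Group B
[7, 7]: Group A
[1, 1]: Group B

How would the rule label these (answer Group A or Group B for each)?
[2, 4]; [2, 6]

Group B, Group B

Every 'Group A' example satisfies: first ≥ 5. None of the 'Group B' examples do.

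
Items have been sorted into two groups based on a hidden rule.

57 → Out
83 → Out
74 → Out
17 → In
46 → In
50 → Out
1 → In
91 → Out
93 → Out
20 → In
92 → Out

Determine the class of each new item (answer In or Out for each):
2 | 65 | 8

In, Out, In

A rule that fits every label: at most 46 — true of each 'In' example, false of each 'Out' one.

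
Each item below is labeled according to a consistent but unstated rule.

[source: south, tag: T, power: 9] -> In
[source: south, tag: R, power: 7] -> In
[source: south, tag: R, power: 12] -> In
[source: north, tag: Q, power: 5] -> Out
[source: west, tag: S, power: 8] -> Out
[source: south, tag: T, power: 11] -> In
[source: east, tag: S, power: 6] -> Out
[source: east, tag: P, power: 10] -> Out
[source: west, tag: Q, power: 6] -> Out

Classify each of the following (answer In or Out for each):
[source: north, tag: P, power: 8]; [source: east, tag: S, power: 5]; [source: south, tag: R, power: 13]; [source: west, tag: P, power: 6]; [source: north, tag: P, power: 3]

Out, Out, In, Out, Out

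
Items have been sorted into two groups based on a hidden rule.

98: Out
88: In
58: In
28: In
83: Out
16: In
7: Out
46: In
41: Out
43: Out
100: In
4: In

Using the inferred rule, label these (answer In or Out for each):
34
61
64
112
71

In, Out, In, In, Out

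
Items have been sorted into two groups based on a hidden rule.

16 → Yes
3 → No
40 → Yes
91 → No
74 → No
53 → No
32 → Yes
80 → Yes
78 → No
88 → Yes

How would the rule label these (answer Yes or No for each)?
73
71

The distinguishing property — multiple of 4 — holds for all the 'Yes' cases and none of the 'No' cases.
73: 73 = 4·18 + 1, does not satisfy this → No. 71: 71 = 4·17 + 3, does not satisfy this → No.

No, No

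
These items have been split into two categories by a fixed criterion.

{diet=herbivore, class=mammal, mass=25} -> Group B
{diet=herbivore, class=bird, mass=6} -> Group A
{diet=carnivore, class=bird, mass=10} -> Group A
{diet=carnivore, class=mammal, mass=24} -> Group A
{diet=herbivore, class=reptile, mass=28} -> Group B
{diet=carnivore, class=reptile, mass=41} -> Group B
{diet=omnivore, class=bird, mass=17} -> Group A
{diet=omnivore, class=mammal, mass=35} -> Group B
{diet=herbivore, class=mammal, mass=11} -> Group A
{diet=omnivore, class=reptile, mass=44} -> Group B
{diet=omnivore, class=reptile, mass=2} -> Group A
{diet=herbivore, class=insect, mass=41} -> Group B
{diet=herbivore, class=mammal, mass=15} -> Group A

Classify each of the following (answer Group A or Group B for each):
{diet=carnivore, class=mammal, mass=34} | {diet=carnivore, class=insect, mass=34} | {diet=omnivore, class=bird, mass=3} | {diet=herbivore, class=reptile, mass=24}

The classifier is using: mass ≤ 24.
{diet=carnivore, class=mammal, mass=34}: mass = 34, does not fit → Group B.
{diet=carnivore, class=insect, mass=34}: mass = 34, does not fit → Group B.
{diet=omnivore, class=bird, mass=3}: mass = 3, qualifies → Group A.
{diet=herbivore, class=reptile, mass=24}: mass = 24, qualifies → Group A.

Group B, Group B, Group A, Group A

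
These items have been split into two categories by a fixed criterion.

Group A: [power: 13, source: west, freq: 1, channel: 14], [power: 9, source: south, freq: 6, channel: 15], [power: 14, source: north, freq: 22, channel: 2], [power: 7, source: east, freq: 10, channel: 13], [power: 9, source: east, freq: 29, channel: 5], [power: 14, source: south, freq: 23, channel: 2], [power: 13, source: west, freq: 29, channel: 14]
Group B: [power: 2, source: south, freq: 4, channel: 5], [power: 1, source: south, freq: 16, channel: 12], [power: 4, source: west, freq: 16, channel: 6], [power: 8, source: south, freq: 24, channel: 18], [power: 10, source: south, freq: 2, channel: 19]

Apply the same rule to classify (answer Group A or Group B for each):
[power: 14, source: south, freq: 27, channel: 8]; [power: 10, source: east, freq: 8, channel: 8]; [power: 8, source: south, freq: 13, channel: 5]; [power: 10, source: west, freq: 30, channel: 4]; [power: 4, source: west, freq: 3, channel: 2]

Group A, Group A, Group A, Group A, Group B

The classifier is using: channel ≤ 15 AND power ≥ 7.
[power: 14, source: south, freq: 27, channel: 8] — channel = 8, power = 14, hence Group A. [power: 10, source: east, freq: 8, channel: 8] — channel = 8, power = 10, hence Group A. [power: 8, source: south, freq: 13, channel: 5] — channel = 5, power = 8, hence Group A. [power: 10, source: west, freq: 30, channel: 4] — channel = 4, power = 10, hence Group A. [power: 4, source: west, freq: 3, channel: 2] — channel = 2, power = 4, hence Group B.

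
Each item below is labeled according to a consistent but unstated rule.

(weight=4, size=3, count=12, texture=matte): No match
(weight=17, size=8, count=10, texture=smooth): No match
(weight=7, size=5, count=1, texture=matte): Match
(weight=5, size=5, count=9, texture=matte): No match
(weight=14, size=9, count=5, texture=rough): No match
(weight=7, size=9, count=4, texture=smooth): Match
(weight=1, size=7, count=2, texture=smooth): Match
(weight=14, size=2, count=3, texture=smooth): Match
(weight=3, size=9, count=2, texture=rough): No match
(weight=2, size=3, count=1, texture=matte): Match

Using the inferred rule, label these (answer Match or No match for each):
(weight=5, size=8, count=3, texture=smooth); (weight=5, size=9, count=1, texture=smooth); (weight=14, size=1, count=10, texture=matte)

Match, Match, No match

The simplest hypothesis consistent with all the labels is: count ≤ 4 AND weight ≠ 3.
(weight=5, size=8, count=3, texture=smooth): Match (count = 3, weight = 5). (weight=5, size=9, count=1, texture=smooth): Match (count = 1, weight = 5). (weight=14, size=1, count=10, texture=matte): No match (count = 10, weight = 14).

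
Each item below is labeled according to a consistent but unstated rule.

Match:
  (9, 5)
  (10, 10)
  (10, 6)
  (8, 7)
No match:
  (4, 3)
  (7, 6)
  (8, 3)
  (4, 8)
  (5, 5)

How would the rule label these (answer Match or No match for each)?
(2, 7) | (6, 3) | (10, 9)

No match, No match, Match

The classifier is using: sum ≥ 14.
(2, 7) — 2+7 = 9, hence No match. (6, 3) — 6+3 = 9, hence No match. (10, 9) — 10+9 = 19, hence Match.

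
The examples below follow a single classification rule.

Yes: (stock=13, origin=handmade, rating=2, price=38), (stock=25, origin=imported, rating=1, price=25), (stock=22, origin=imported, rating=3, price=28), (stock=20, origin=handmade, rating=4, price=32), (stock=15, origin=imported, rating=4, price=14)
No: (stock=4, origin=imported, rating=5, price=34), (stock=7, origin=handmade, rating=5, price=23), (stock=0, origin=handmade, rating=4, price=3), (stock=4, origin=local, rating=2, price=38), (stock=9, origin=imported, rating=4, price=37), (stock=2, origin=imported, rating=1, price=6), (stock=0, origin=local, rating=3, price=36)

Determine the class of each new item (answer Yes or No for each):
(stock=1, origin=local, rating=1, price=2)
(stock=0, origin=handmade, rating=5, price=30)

No, No

Every 'Yes' example satisfies: stock ≥ 13. None of the 'No' examples do.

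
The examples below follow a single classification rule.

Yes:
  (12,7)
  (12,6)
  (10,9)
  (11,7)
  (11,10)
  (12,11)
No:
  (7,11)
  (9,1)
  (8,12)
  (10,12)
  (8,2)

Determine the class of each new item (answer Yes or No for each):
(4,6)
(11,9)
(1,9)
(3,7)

The rule appears to be: first > second AND sum ≥ 18.
No: (4,6), since 4 < 6, 4+6 = 10.
Yes: (11,9), since 11 > 9, 11+9 = 20.
No: (1,9), since 1 < 9, 1+9 = 10.
No: (3,7), since 3 < 7, 3+7 = 10.

No, Yes, No, No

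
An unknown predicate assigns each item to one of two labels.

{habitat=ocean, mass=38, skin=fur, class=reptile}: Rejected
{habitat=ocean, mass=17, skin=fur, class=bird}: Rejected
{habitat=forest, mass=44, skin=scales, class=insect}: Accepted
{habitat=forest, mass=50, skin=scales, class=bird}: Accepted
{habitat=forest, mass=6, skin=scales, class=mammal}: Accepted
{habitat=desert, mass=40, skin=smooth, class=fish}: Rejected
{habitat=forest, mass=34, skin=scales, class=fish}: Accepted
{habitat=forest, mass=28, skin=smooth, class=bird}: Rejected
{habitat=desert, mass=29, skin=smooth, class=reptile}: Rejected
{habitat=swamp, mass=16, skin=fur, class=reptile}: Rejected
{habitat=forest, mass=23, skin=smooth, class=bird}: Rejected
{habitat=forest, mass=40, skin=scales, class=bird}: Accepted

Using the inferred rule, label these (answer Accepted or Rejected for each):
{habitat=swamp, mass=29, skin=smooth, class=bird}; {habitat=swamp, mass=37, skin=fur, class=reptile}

Every 'Accepted' example satisfies: skin is scales. None of the 'Rejected' examples do.
{habitat=swamp, mass=29, skin=smooth, class=bird} — skin is smooth, hence Rejected. {habitat=swamp, mass=37, skin=fur, class=reptile} — skin is fur, hence Rejected.

Rejected, Rejected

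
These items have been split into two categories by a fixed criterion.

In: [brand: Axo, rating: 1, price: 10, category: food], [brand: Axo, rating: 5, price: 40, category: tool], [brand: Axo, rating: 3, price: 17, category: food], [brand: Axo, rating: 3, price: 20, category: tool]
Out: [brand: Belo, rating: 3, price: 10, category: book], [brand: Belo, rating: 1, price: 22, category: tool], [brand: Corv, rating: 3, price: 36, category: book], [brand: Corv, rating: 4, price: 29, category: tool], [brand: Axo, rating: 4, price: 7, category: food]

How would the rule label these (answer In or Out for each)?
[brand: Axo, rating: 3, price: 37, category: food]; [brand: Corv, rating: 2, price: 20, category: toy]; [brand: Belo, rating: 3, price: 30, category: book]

In, Out, Out

A rule that fits every label: brand is Axo AND price ≥ 10 — true of each 'In' example, false of each 'Out' one.
[brand: Axo, rating: 3, price: 37, category: food]: In (brand is Axo, price = 37).
[brand: Corv, rating: 2, price: 20, category: toy]: Out (brand is Corv, price = 20).
[brand: Belo, rating: 3, price: 30, category: book]: Out (brand is Belo, price = 30).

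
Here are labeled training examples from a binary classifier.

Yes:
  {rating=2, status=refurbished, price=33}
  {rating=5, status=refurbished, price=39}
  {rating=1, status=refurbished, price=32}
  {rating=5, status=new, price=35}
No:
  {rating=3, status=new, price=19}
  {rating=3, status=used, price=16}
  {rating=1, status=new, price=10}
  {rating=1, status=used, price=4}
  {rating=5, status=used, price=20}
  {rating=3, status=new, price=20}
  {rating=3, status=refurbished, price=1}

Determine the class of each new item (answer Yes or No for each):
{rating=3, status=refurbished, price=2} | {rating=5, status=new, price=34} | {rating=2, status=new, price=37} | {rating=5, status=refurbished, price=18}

No, Yes, Yes, No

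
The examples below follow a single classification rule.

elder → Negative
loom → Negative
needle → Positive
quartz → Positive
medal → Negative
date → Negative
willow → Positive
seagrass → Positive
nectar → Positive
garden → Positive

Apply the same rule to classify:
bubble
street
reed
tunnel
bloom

Positive, Positive, Negative, Positive, Negative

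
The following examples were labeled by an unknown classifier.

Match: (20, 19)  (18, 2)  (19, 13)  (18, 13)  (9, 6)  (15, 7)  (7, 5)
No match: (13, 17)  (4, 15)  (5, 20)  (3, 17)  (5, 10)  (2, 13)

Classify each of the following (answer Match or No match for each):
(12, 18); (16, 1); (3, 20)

No match, Match, No match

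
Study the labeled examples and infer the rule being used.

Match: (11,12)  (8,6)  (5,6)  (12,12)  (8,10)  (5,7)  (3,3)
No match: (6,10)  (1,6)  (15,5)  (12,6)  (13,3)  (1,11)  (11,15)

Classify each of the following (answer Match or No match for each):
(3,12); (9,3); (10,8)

The distinguishing property — |first − second| ≤ 2 — holds for all the 'Match' cases and none of the 'No match' cases.

No match, No match, Match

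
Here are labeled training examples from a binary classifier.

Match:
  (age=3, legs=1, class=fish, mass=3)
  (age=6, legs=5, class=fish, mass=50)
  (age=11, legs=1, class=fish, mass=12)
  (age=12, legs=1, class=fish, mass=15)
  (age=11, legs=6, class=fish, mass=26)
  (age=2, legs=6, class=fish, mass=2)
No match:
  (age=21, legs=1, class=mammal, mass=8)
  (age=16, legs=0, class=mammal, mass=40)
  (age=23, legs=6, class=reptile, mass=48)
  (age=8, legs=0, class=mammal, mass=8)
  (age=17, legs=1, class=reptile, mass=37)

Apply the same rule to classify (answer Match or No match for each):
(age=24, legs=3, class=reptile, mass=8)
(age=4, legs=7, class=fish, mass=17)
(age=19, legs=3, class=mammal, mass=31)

No match, Match, No match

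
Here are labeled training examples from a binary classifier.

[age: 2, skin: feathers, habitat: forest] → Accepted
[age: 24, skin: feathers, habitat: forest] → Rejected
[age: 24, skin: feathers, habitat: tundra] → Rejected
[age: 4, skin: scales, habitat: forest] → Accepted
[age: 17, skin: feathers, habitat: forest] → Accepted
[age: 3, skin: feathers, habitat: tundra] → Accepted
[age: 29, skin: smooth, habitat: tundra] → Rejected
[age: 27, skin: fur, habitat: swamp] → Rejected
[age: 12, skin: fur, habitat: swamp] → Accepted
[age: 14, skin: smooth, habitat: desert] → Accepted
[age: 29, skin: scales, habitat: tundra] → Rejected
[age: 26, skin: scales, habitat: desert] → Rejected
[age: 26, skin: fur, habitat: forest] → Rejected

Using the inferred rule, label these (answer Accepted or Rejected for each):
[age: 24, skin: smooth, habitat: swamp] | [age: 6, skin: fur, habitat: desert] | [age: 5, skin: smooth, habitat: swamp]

Rejected, Accepted, Accepted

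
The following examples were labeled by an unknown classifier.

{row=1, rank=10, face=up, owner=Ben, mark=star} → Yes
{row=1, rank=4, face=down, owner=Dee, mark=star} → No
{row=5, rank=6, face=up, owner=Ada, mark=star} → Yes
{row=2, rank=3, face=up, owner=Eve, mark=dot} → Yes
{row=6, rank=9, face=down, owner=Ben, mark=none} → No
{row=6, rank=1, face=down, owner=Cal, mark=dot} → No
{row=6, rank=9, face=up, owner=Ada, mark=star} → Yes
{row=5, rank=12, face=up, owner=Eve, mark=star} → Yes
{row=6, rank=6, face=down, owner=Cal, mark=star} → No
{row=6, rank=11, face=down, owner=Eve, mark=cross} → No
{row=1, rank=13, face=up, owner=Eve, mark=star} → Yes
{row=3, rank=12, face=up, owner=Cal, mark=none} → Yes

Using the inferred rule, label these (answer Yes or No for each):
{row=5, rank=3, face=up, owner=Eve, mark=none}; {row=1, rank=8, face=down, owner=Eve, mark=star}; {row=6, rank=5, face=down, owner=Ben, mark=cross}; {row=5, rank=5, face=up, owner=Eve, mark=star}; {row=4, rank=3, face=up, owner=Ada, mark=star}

The classifier is using: face is up.
{row=5, rank=3, face=up, owner=Eve, mark=none} — face is up, hence Yes.
{row=1, rank=8, face=down, owner=Eve, mark=star} — face is down, hence No.
{row=6, rank=5, face=down, owner=Ben, mark=cross} — face is down, hence No.
{row=5, rank=5, face=up, owner=Eve, mark=star} — face is up, hence Yes.
{row=4, rank=3, face=up, owner=Ada, mark=star} — face is up, hence Yes.

Yes, No, No, Yes, Yes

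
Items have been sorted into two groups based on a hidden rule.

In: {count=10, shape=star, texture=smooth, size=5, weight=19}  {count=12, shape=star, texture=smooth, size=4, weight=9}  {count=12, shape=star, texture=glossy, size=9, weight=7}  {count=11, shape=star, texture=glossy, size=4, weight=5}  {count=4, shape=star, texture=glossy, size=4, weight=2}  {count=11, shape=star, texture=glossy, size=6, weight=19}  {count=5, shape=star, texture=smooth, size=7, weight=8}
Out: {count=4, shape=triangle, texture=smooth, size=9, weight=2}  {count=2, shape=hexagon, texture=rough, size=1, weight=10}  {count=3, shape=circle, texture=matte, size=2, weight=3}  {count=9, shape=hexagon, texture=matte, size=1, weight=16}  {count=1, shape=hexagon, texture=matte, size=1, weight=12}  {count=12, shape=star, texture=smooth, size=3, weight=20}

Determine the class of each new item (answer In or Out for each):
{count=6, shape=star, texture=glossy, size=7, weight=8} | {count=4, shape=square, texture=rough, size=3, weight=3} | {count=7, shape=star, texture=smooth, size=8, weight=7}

The distinguishing property — shape is star AND size ≥ 4 — holds for all the 'In' cases and none of the 'Out' cases.
{count=6, shape=star, texture=glossy, size=7, weight=8}: In (shape is star, size = 7). {count=4, shape=square, texture=rough, size=3, weight=3}: Out (shape is square, size = 3). {count=7, shape=star, texture=smooth, size=8, weight=7}: In (shape is star, size = 8).

In, Out, In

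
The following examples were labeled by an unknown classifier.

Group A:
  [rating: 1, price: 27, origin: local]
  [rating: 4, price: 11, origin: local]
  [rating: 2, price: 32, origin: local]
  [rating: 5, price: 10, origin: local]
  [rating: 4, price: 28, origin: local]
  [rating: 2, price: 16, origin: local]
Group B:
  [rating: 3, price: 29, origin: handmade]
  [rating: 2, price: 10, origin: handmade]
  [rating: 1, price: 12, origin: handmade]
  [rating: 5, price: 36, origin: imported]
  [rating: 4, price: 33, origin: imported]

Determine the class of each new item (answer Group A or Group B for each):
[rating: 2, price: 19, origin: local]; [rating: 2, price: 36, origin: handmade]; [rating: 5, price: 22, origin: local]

Group A, Group B, Group A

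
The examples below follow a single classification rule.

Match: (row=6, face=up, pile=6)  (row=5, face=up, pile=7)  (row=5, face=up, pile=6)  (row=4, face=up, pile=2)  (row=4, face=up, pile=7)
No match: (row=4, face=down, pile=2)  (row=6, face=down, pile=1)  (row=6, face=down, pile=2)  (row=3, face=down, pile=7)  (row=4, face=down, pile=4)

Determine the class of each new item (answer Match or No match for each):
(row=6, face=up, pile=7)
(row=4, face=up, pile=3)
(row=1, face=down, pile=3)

Match, Match, No match

The simplest hypothesis consistent with all the labels is: face is up.
Match: (row=6, face=up, pile=7), since face is up.
Match: (row=4, face=up, pile=3), since face is up.
No match: (row=1, face=down, pile=3), since face is down.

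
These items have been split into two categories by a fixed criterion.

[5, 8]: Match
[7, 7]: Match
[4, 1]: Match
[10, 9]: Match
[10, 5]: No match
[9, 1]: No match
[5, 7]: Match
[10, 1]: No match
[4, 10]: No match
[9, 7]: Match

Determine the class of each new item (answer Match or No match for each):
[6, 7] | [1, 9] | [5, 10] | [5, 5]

Match, No match, No match, Match

The rule appears to be: |first − second| ≤ 3.
[6, 7]: |6−7| = 1, checks out → Match. [1, 9]: |1−9| = 8, doesn't qualify → No match. [5, 10]: |5−10| = 5, doesn't qualify → No match. [5, 5]: |5−5| = 0, checks out → Match.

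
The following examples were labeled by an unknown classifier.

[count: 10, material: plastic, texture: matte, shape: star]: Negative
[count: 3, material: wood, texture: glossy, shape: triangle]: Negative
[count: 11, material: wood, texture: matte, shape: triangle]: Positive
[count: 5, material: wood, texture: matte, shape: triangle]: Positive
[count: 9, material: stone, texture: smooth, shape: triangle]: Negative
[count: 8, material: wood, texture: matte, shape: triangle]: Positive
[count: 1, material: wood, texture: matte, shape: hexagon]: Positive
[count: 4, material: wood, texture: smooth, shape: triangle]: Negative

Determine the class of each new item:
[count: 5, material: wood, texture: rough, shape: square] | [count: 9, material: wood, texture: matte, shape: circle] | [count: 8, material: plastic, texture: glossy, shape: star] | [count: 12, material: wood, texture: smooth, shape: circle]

Negative, Positive, Negative, Negative

The simplest hypothesis consistent with all the labels is: material is wood AND texture is matte.
Negative: [count: 5, material: wood, texture: rough, shape: square], since material is wood, texture is rough. Positive: [count: 9, material: wood, texture: matte, shape: circle], since material is wood, texture is matte. Negative: [count: 8, material: plastic, texture: glossy, shape: star], since material is plastic, texture is glossy. Negative: [count: 12, material: wood, texture: smooth, shape: circle], since material is wood, texture is smooth.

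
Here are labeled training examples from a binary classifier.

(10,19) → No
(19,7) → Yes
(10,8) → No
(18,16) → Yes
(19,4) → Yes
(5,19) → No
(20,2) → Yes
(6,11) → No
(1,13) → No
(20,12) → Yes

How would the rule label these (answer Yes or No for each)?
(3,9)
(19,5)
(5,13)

No, Yes, No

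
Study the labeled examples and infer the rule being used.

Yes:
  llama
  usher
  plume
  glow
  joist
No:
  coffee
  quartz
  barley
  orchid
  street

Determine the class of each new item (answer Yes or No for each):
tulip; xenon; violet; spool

Yes, Yes, No, Yes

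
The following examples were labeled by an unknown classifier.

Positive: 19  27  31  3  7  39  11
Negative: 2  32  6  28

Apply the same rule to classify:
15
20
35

Rule: odd. This holds for each 'Positive' example and fails for each 'Negative' one.
15 — 15 is odd, hence Positive.
20 — 20 is even, hence Negative.
35 — 35 is odd, hence Positive.

Positive, Negative, Positive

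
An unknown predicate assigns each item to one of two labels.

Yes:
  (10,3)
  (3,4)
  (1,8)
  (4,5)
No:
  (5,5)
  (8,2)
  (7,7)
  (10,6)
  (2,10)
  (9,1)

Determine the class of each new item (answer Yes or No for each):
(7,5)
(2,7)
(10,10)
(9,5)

No, Yes, No, No

'Yes' ⟺ sum is odd.
(7,5): No (7+5 = 12). (2,7): Yes (2+7 = 9). (10,10): No (10+10 = 20). (9,5): No (9+5 = 14).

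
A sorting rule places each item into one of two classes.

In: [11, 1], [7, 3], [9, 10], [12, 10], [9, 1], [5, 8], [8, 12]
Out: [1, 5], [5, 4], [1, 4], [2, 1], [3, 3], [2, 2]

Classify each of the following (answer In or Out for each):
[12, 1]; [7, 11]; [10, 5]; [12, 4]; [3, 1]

The common property of the 'In' items is: sum ≥ 10. No 'Out' item has it.
[12, 1] → 12+1 = 13 → In. [7, 11] → 7+11 = 18 → In. [10, 5] → 10+5 = 15 → In. [12, 4] → 12+4 = 16 → In. [3, 1] → 3+1 = 4 → Out.

In, In, In, In, Out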